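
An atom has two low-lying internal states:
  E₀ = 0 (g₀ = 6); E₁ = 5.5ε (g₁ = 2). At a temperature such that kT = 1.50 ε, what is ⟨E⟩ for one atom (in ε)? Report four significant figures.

0.04647 ε

Eᵢ/kT = 0, 3.66667.
Z = Σ gᵢe^(−Eᵢ/kT) = 6·e^(−0) + 2·e^(−3.66667) = 6.00000 + 0.0511229 = 6.05112.
⟨E⟩ = Σ Eᵢ gᵢe^(−Eᵢ/kT) / Z = (0·6.00000 + 5.5·0.0511229) / 6.05112 = 0.04647 ε.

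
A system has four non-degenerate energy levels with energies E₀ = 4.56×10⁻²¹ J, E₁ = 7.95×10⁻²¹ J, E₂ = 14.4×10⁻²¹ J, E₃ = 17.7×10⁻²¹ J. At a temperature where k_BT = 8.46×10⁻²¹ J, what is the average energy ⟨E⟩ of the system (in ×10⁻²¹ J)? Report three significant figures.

8.26 ×10⁻²¹ J

Eᵢ/kT = 0.53901, 0.93972, 1.7021, 2.0922.
Z = Σ e^(−Eᵢ/kT) = e^(−0.53901) + e^(−0.93972) + e^(−1.7021) + e^(−2.0922) = 0.58333 + 0.39074 + 0.18230 + 0.12342 = 1.2798.
⟨E⟩ = Σ Eᵢ e^(−Eᵢ/kT) / Z = (4.56·0.58333 + 7.95·0.39074 + 14.4·0.18230 + 17.7·0.12342) / 1.2798 = 8.26 ×10⁻²¹ J.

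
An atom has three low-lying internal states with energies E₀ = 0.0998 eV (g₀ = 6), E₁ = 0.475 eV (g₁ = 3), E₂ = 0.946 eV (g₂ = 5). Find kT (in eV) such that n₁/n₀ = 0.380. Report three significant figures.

1.37 eV

n₁/n₀ = (g₁/g₀) exp[−(E₁−E₀)/kT] = 0.380.
⇒ (E₁−E₀)/kT = ln((3/6)/0.380) = ln(1.3158) = 0.27444.
kT = 0.3752 eV / 0.27444 = 1.37 eV.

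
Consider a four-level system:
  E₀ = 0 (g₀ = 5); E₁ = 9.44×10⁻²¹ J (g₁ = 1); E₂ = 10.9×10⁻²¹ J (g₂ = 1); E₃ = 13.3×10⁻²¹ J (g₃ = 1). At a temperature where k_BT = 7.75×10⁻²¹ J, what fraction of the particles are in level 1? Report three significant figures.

Eᵢ/kT = 0, 1.2181, 1.4065, 1.7161.
Z = Σ gᵢe^(−Eᵢ/kT) = 5·e^(−0) + 1·e^(−1.2181) + 1·e^(−1.4065) + 1·e^(−1.7161) = 5.0000 + 0.29579 + 0.24500 + 0.17977 = 5.7206.
P₁ = g₁ e^(−E₁/kT) / Z = 0.29579/5.7206 = 0.0517.

0.0517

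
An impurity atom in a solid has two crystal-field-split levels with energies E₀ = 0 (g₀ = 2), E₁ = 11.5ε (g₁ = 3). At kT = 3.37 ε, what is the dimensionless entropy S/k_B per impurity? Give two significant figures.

0.90

Eᵢ/kT = 0, 3.412.
Z = Σ gᵢe^(−Eᵢ/kT) = 2·e^(−0) + 3·e^(−3.412) = 2.000 + 0.09893 = 2.099.
⟨E⟩ = Σ EᵢPᵢ = 0.5420 ε.
S/k_B = ln Z + ⟨E⟩/kT = ln(2.099) + 0.5420/3.37 = 0.7415 + 0.1608 = 0.90.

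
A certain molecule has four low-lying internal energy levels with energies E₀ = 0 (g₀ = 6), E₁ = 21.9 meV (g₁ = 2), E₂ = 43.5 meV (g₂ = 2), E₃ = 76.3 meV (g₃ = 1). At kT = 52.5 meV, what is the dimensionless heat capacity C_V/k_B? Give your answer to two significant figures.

Eᵢ/kT = 0, 0.4171, 0.8286, 1.453.
Z = Σ gᵢe^(−Eᵢ/kT) = 6·e^(−0) + 2·e^(−0.4171) + 2·e^(−0.8286) + 1·e^(−1.453) = 6.000 + 1.318 + 0.8733 + 0.2339 = 8.425.
⟨E⟩ = 10.05 meV, ⟨E²⟩ = 432.8 meV².
C_V/k_B = (⟨E²⟩ − ⟨E⟩²)/(kT)² = (432.8 − 101.0)/2756 = 0.12.

0.12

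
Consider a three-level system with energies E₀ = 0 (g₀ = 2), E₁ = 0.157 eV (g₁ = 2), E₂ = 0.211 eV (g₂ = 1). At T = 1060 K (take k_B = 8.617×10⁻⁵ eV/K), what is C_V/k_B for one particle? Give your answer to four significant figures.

0.5281

k_BT = 8.617×10⁻⁵ × 1060 K = 0.0913402 eV.
Eᵢ/kT = 0, 1.71885, 2.31005.
Z = Σ gᵢe^(−Eᵢ/kT) = 2·e^(−0) + 2·e^(−1.71885) + 1·e^(−2.31005) = 2.00000 + 0.358544 + 0.0992563 = 2.45780.
⟨E⟩ = 0.0314242 eV, ⟨E²⟩ = 0.00539374 eV².
C_V/k_B = (⟨E²⟩ − ⟨E⟩²)/(kT)² = (0.00539374 − 0.000987480)/0.00834303 = 0.5281.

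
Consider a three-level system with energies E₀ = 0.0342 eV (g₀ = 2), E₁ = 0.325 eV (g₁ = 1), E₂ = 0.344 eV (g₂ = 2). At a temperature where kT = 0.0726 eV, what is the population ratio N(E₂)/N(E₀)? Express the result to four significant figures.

0.01402

n₂/n₀ = (g₂/g₀) exp[−(E₂−E₀)/kT] = (2/2) × exp(−(0.3098 eV)/(0.0726 eV)) = (2/2) × exp(-4.26722) = 0.01402.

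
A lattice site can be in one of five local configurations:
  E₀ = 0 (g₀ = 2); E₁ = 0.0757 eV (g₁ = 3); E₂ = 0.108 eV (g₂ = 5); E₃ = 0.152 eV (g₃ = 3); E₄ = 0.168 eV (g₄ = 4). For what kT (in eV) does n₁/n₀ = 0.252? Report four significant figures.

0.04244 eV

n₁/n₀ = (g₁/g₀) exp[−(E₁−E₀)/kT] = 0.252.
⇒ (E₁−E₀)/kT = ln((3/2)/0.252) = ln(5.95238) = 1.78379.
kT = 0.0757 eV / 1.78379 = 0.04244 eV.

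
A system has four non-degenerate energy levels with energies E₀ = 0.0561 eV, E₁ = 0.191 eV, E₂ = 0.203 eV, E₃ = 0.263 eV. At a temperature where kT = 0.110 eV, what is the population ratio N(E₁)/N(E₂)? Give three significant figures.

1.12

n₁/n₂ = exp[−(E₁−E₂)/kT] = exp(−(-0.012 eV)/(0.110 eV)) = exp(0.10909) = 1.12.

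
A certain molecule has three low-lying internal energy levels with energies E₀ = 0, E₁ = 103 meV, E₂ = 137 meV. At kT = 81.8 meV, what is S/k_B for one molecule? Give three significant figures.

0.842

Eᵢ/kT = 0, 1.2592, 1.6748.
Z = Σ e^(−Eᵢ/kT) = e^(−0) + e^(−1.2592) + e^(−1.6748) = 1.0000 + 0.28388 + 0.18735 = 1.4712.
⟨E⟩ = Σ EᵢPᵢ = 37.321 meV.
S/k_B = ln Z + ⟨E⟩/kT = ln(1.4712) + 37.321/81.8 = 0.38608 + 0.45625 = 0.842.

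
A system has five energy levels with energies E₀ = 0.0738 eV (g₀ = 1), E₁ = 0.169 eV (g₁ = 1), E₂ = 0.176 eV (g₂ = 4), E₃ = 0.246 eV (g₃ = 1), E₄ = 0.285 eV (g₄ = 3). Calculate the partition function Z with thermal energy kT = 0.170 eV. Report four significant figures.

Z = 3.235

Eᵢ/kT = 0.434118, 0.994118, 1.03529, 1.44706, 1.67647.
Z = Σ gᵢe^(−Eᵢ/kT) = 1·e^(−0.434118) + 1·e^(−0.994118) + 4·e^(−1.03529) + 1·e^(−1.44706) + 3·e^(−1.67647) = 0.647836 + 0.370050 + 1.42049 + 0.235261 + 0.561099 = 3.23474.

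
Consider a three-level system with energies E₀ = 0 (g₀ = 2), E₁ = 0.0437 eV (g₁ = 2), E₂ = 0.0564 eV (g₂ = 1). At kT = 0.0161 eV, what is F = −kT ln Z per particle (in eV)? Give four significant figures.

-0.01242 eV

Eᵢ/kT = 0, 2.71429, 3.50311.
Z = Σ gᵢe^(−Eᵢ/kT) = 2·e^(−0) + 2·e^(−2.71429) + 1·e^(−3.50311) = 2.00000 + 0.132504 + 0.0301036 = 2.16261.
F = −kT ln Z = −0.0161 × ln(2.16261) = −0.0161 × 0.771316 = -0.01242 eV.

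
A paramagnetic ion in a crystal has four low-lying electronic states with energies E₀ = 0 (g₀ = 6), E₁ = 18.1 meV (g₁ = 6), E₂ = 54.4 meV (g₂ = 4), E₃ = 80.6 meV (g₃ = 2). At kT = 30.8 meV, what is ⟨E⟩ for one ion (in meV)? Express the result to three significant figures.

Eᵢ/kT = 0, 0.58766, 1.7662, 2.6169.
Z = Σ gᵢe^(−Eᵢ/kT) = 6·e^(−0) + 6·e^(−0.58766) + 4·e^(−1.7662) + 2·e^(−2.6169) = 6.0000 + 3.3338 + 0.68393 + 0.14606 = 10.164.
⟨E⟩ = Σ Eᵢ gᵢe^(−Eᵢ/kT) / Z = (0·6.0000 + 18.1·3.3338 + 54.4·0.68393 + 80.6·0.14606) / 10.164 = 10.8 meV.

10.8 meV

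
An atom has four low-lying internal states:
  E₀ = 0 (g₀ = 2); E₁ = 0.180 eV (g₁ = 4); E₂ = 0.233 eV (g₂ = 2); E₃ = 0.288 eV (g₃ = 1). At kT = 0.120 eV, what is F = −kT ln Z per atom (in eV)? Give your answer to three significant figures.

Eᵢ/kT = 0, 1.5000, 1.9417, 2.4000.
Z = Σ gᵢe^(−Eᵢ/kT) = 2·e^(−0) + 4·e^(−1.5000) + 2·e^(−1.9417) + 1·e^(−2.4000) = 2.0000 + 0.89252 + 0.28692 + 0.090718 = 3.2702.
F = −kT ln Z = −0.120 × ln(3.2702) = −0.120 × 1.1849 = -0.142 eV.

-0.142 eV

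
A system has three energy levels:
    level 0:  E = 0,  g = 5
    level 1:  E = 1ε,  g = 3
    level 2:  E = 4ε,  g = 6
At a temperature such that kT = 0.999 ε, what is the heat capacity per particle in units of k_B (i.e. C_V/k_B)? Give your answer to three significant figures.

0.399

Eᵢ/kT = 0, 1.0010, 4.0040.
Z = Σ gᵢe^(−Eᵢ/kT) = 5·e^(−0) + 3·e^(−1.0010) + 6·e^(−4.0040) = 5.0000 + 1.1025 + 0.10946 = 6.2120.
⟨E⟩ = 0.24796 ε, ⟨E²⟩ = 0.45941 ε².
C_V/k_B = (⟨E²⟩ − ⟨E⟩²)/(kT)² = (0.45941 − 0.061484)/0.99800 = 0.399.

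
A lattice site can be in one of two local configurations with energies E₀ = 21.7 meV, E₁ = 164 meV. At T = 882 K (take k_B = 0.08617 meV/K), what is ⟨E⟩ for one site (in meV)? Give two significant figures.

41 meV

k_BT = 0.08617 × 882 K = 76.00 meV.
Eᵢ/kT = 0.2855, 2.158.
Z = Σ e^(−Eᵢ/kT) = e^(−0.2855) + e^(−2.158) = 0.7516 + 0.1156 = 0.8672.
⟨E⟩ = Σ Eᵢ e^(−Eᵢ/kT) / Z = (21.7·0.7516 + 164·0.1156) / 0.8672 = 41 meV.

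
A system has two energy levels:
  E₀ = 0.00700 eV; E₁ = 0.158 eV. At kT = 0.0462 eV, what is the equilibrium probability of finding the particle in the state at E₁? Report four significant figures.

0.03667

Eᵢ/kT = 0.151515, 3.41991.
Z = Σ e^(−Eᵢ/kT) = e^(−0.151515) + e^(−3.41991) = 0.859405 + 0.0327154 = 0.892120.
P₁ = e^(−E₁/kT) / Z = 0.0327154/0.892120 = 0.03667.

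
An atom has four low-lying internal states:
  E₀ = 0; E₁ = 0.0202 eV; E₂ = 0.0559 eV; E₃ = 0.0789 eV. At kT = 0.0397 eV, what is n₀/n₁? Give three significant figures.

1.66

n₀/n₁ = exp[−(E₀−E₁)/kT] = exp(−(-0.0202 eV)/(0.0397 eV)) = exp(0.50882) = 1.66.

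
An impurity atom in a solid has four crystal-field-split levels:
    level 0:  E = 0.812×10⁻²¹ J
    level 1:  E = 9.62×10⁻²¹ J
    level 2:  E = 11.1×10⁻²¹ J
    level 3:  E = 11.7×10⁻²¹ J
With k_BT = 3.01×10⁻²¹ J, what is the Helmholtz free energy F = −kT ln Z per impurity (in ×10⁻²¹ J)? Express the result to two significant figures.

0.49 ×10⁻²¹ J

Eᵢ/kT = 0.2698, 3.196, 3.688, 3.887.
Z = Σ e^(−Eᵢ/kT) = e^(−0.2698) + e^(−3.196) + e^(−3.688) + e^(−3.887) = 0.7635 + 0.04093 + 0.02502 + 0.02051 = 0.8500.
F = −kT ln Z = −3.01 × ln(0.8500) = −3.01 × -0.1625 = 0.49 ×10⁻²¹ J.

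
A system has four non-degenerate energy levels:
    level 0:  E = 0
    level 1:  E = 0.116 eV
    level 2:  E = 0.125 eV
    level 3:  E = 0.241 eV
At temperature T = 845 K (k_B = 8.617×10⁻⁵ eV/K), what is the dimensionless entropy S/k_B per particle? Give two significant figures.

k_BT = 8.617×10⁻⁵ × 845 K = 0.07281 eV.
Eᵢ/kT = 0, 1.593, 1.717, 3.310.
Z = Σ e^(−Eᵢ/kT) = e^(−0) + e^(−1.593) + e^(−1.717) + e^(−3.310) = 1.000 + 0.2033 + 0.1796 + 0.03652 = 1.419.
⟨E⟩ = Σ EᵢPᵢ = 0.03864 eV.
S/k_B = ln Z + ⟨E⟩/kT = ln(1.419) + 0.03864/0.07281 = 0.3500 + 0.5307 = 0.88.

0.88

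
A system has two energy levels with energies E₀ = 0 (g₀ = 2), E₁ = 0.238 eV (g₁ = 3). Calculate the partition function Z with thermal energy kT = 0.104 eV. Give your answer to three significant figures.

Eᵢ/kT = 0, 2.2885.
Z = Σ gᵢe^(−Eᵢ/kT) = 2·e^(−0) + 3·e^(−2.2885) = 2.0000 + 0.30426 = 2.3043.

Z = 2.30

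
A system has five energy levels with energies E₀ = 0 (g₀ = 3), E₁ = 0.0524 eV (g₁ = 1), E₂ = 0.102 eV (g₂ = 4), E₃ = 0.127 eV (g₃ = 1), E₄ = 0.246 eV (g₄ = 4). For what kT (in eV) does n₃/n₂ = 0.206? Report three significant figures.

n₃/n₂ = (g₃/g₂) exp[−(E₃−E₂)/kT] = 0.206.
⇒ (E₃−E₂)/kT = ln((1/4)/0.206) = ln(1.2136) = 0.19359.
kT = 0.025 eV / 0.19359 = 0.129 eV.

0.129 eV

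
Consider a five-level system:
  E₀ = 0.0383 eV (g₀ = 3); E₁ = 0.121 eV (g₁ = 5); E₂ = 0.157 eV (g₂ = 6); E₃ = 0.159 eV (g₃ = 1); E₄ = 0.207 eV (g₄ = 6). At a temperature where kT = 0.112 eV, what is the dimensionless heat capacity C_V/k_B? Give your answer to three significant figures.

Eᵢ/kT = 0.34196, 1.0804, 1.4018, 1.4196, 1.8482.
Z = Σ gᵢe^(−Eᵢ/kT) = 3·e^(−0.34196) + 5·e^(−1.0804) + 6·e^(−1.4018) + 1·e^(−1.4196) + 6·e^(−1.8482) = 2.1311 + 1.6973 + 1.4769 + 0.24181 + 0.94512 = 6.4922.
⟨E⟩ = 0.11598 eV, ⟨E²⟩ = 0.017096 eV².
C_V/k_B = (⟨E²⟩ − ⟨E⟩²)/(kT)² = (0.017096 − 0.013451)/0.012544 = 0.291.

0.291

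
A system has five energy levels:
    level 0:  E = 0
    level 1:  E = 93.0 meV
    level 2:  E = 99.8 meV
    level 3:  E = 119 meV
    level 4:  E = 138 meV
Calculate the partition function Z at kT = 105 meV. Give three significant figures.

Eᵢ/kT = 0, 0.88571, 0.95048, 1.1333, 1.3143.
Z = Σ e^(−Eᵢ/kT) = e^(−0) + e^(−0.88571) + e^(−0.95048) + e^(−1.1333) + e^(−1.3143) = 1.0000 + 0.41242 + 0.38656 + 0.32197 + 0.26866 = 2.3896.

Z = 2.39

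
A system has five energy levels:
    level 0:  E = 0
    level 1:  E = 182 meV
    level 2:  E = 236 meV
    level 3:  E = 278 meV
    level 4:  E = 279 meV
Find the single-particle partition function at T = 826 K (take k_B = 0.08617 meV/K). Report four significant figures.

k_BT = 0.08617 × 826 K = 71.1764 meV.
Eᵢ/kT = 0, 2.55703, 3.31571, 3.90579, 3.91984.
Z = Σ e^(−Eᵢ/kT) = e^(−0) + e^(−2.55703) + e^(−3.31571) + e^(−3.90579) + e^(−3.91984) = 1.00000 + 0.0775347 + 0.0363083 + 0.0201250 + 0.0198443 = 1.15381.

Z = 1.154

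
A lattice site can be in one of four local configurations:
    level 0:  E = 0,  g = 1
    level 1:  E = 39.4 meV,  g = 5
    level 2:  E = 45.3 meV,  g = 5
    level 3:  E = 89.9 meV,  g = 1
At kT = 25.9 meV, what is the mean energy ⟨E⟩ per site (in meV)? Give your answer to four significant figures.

Eᵢ/kT = 0, 1.52124, 1.74903, 3.47104.
Z = Σ gᵢe^(−Eᵢ/kT) = 1·e^(−0) + 5·e^(−1.52124) + 5·e^(−1.74903) + 1·e^(−3.47104) = 1.00000 + 1.09220 + 0.869713 + 0.0310847 = 2.99300.
⟨E⟩ = Σ Eᵢ gᵢe^(−Eᵢ/kT) / Z = (0·1.00000 + 39.4·1.09220 + 45.3·0.869713 + 89.9·0.0310847) / 2.99300 = 28.47 meV.

28.47 meV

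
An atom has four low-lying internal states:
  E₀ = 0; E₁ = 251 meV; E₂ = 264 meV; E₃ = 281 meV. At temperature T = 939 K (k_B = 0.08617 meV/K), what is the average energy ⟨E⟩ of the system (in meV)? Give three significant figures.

27.0 meV

k_BT = 0.08617 × 939 K = 80.914 meV.
Eᵢ/kT = 0, 3.1021, 3.2627, 3.4728.
Z = Σ e^(−Eᵢ/kT) = e^(−0) + e^(−3.1021) + e^(−3.2627) + e^(−3.4728) = 1.0000 + 0.044955 + 0.038285 + 0.031030 = 1.1143.
⟨E⟩ = Σ Eᵢ e^(−Eᵢ/kT) / Z = (0·1.0000 + 251·0.044955 + 264·0.038285 + 281·0.031030) / 1.1143 = 27.0 meV.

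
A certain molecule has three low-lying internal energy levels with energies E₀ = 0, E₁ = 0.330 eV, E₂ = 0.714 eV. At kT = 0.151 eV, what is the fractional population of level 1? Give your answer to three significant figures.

Eᵢ/kT = 0, 2.1854, 4.7285.
Z = Σ e^(−Eᵢ/kT) = e^(−0) + e^(−2.1854) + e^(−4.7285) = 1.0000 + 0.11243 + 0.0088397 = 1.1213.
P₁ = e^(−E₁/kT) / Z = 0.11243/1.1213 = 0.100.

0.100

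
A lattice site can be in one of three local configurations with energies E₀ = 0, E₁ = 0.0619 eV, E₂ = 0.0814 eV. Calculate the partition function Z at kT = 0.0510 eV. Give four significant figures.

Z = 1.500

Eᵢ/kT = 0, 1.21373, 1.59608.
Z = Σ e^(−Eᵢ/kT) = e^(−0) + e^(−1.21373) + e^(−1.59608) = 1.00000 + 0.297087 + 0.202690 = 1.49978.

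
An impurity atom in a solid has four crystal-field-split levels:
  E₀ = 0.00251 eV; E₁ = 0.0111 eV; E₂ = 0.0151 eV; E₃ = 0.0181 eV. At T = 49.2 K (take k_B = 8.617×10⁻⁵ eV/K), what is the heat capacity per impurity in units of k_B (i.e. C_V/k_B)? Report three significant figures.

k_BT = 8.617×10⁻⁵ × 49.2 K = 0.0042396 eV.
Eᵢ/kT = 0.59204, 2.6182, 3.5617, 4.2693.
Z = Σ e^(−Eᵢ/kT) = e^(−0.59204) + e^(−2.6182) + e^(−3.5617) + e^(−4.2693) = 0.55320 + 0.072934 + 0.028391 + 0.013992 = 0.66852.
⟨E⟩ = 0.0043081 eV, ⟨E²⟩ = 0.000035195 eV².
C_V/k_B = (⟨E²⟩ − ⟨E⟩²)/(kT)² = (0.000035195 − 0.000018560)/0.000017974 = 0.926.

0.926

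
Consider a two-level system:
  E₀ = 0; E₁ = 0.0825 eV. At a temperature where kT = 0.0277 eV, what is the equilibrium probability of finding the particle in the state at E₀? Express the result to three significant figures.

0.952

Eᵢ/kT = 0, 2.9783.
Z = Σ e^(−Eᵢ/kT) = e^(−0) + e^(−2.9783) = 1.0000 + 0.050879 = 1.0509.
P₀ = e^(−E₀/kT) / Z = 1.0000/1.0509 = 0.952.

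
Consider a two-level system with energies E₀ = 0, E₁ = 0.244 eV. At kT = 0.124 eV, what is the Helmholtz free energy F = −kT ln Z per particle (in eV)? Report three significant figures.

Eᵢ/kT = 0, 1.9677.
Z = Σ e^(−Eᵢ/kT) = e^(−0) + e^(−1.9677) = 1.0000 + 0.13978 = 1.1398.
F = −kT ln Z = −0.124 × ln(1.1398) = −0.124 × 0.13085 = -0.0162 eV.

-0.0162 eV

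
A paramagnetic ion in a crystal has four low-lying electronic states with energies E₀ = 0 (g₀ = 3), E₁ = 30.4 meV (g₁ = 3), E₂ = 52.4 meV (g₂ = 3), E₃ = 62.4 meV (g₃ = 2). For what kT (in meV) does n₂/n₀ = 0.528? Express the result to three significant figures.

n₂/n₀ = (g₂/g₀) exp[−(E₂−E₀)/kT] = 0.528.
⇒ (E₂−E₀)/kT = ln((3/3)/0.528) = ln(1.8939) = 0.63864.
kT = 52.4 meV / 0.63864 = 82.0 meV.

82.0 meV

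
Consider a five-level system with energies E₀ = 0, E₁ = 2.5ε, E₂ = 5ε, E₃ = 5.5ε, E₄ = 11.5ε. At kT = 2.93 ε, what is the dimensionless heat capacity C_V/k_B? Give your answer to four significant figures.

0.6049

Eᵢ/kT = 0, 0.853242, 1.70648, 1.87713, 3.92491.
Z = Σ e^(−Eᵢ/kT) = e^(−0) + e^(−0.853242) + e^(−1.70648) + e^(−1.87713) + e^(−3.92491) = 1.00000 + 0.426031 + 0.181504 + 0.153029 + 0.0197439 = 1.78031.
⟨E⟩ = 1.70830 ε, ⟨E²⟩ = 8.11126 ε².
C_V/k_B = (⟨E²⟩ − ⟨E⟩²)/(kT)² = (8.11126 − 2.91829)/8.58490 = 0.6049.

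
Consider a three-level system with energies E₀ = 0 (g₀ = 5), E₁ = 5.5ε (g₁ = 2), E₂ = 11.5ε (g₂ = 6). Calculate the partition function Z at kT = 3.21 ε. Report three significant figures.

Z = 5.53

Eᵢ/kT = 0, 1.7134, 3.5826.
Z = Σ gᵢe^(−Eᵢ/kT) = 5·e^(−0) + 2·e^(−1.7134) + 6·e^(−3.5826) = 5.0000 + 0.36050 + 0.16682 = 5.5273.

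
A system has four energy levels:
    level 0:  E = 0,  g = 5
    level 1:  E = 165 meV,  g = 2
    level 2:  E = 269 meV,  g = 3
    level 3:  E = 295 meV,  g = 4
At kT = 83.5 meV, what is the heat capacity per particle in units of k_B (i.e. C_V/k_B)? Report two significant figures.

0.63

Eᵢ/kT = 0, 1.976, 3.222, 3.533.
Z = Σ gᵢe^(−Eᵢ/kT) = 5·e^(−0) + 2·e^(−1.976) + 3·e^(−3.222) + 4·e^(−3.533) = 5.000 + 0.2772 + 0.1196 + 0.1169 = 5.514.
⟨E⟩ = 20.38 meV, ⟨E²⟩ = 4783 meV².
C_V/k_B = (⟨E²⟩ − ⟨E⟩²)/(kT)² = (4783 − 415.3)/6972 = 0.63.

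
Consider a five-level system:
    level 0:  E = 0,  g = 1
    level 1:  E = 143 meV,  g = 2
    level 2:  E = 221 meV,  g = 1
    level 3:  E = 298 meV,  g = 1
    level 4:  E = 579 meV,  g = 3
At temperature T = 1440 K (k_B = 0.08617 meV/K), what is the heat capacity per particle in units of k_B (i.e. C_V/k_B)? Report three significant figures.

k_BT = 0.08617 × 1440 K = 124.08 meV.
Eᵢ/kT = 0, 1.1525, 1.7811, 2.4017, 4.6663.
Z = Σ gᵢe^(−Eᵢ/kT) = 1·e^(−0) + 2·e^(−1.1525) + 1·e^(−1.7811) + 1·e^(−2.4017) + 3·e^(−4.6663) = 1.0000 + 0.63169 + 0.16845 + 0.090564 + 0.028221 = 1.9189.
⟨E⟩ = 89.055 meV, ⟨E²⟩ = 20141 meV².
C_V/k_B = (⟨E²⟩ − ⟨E⟩²)/(kT)² = (20141 − 7930.8)/15396 = 0.793.

0.793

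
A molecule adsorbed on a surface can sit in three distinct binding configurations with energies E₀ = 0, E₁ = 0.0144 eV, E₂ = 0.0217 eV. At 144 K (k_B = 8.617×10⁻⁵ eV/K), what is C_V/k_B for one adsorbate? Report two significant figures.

0.44

k_BT = 8.617×10⁻⁵ × 144 K = 0.01241 eV.
Eᵢ/kT = 0, 1.160, 1.749.
Z = Σ e^(−Eᵢ/kT) = e^(−0) + e^(−1.160) + e^(−1.749) = 1.000 + 0.3135 + 0.1739 = 1.487.
⟨E⟩ = 0.005574 eV, ⟨E²⟩ = 0.00009879 eV².
C_V/k_B = (⟨E²⟩ − ⟨E⟩²)/(kT)² = (0.00009879 − 0.00003107)/0.0001540 = 0.44.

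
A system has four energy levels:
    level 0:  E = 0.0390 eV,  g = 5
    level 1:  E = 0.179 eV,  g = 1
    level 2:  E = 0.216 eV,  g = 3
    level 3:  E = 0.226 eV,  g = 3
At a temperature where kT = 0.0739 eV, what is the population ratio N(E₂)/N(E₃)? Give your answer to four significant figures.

1.145

n₂/n₃ = (g₂/g₃) exp[−(E₂−E₃)/kT] = (3/3) × exp(−(-0.010 eV)/(0.0739 eV)) = (3/3) × exp(0.135318) = 1.145.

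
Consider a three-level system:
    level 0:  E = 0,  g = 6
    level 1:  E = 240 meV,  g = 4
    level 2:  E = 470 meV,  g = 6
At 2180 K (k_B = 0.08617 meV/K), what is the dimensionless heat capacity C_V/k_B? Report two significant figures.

0.52

k_BT = 0.08617 × 2180 K = 187.9 meV.
Eᵢ/kT = 0, 1.277, 2.501.
Z = Σ gᵢe^(−Eᵢ/kT) = 6·e^(−0) + 4·e^(−1.277) + 6·e^(−2.501) = 6.000 + 1.115 + 0.4920 = 7.607.
⟨E⟩ = 65.58 meV, ⟨E²⟩ = 22730 meV².
C_V/k_B = (⟨E²⟩ − ⟨E⟩²)/(kT)² = (22730 − 4301)/35310 = 0.52.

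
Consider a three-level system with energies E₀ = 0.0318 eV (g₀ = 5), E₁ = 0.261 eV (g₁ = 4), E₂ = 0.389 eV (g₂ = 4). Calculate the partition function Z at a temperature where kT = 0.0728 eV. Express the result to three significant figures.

Eᵢ/kT = 0.43681, 3.5852, 5.3434.
Z = Σ gᵢe^(−Eᵢ/kT) = 5·e^(−0.43681) + 4·e^(−3.5852) + 4·e^(−5.3434) = 3.2305 + 0.11092 + 0.019118 = 3.3605.

Z = 3.36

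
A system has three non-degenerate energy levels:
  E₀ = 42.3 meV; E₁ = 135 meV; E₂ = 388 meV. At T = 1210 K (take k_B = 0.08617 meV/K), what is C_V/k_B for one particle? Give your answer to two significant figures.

k_BT = 0.08617 × 1210 K = 104.3 meV.
Eᵢ/kT = 0.4056, 1.294, 3.720.
Z = Σ e^(−Eᵢ/kT) = e^(−0.4056) + e^(−1.294) + e^(−3.720) = 0.6666 + 0.2742 + 0.02423 = 0.9650.
⟨E⟩ = 77.32 meV, ⟨E²⟩ = 10190 meV².
C_V/k_B = (⟨E²⟩ − ⟨E⟩²)/(kT)² = (10190 − 5978)/10880 = 0.39.

0.39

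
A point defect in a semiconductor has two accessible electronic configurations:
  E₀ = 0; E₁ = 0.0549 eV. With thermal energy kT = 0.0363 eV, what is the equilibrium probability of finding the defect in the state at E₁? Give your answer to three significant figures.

Eᵢ/kT = 0, 1.5124.
Z = Σ e^(−Eᵢ/kT) = e^(−0) + e^(−1.5124) = 1.0000 + 0.22038 = 1.2204.
P₁ = e^(−E₁/kT) / Z = 0.22038/1.2204 = 0.181.

0.181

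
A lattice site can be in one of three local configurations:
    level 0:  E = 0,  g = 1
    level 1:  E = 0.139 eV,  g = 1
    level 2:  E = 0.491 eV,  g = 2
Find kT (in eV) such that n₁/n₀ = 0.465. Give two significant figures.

0.18 eV

n₁/n₀ = (g₁/g₀) exp[−(E₁−E₀)/kT] = 0.465.
⇒ (E₁−E₀)/kT = ln((1/1)/0.465) = ln(2.151) = 0.7659.
kT = 0.139 eV / 0.7659 = 0.18 eV.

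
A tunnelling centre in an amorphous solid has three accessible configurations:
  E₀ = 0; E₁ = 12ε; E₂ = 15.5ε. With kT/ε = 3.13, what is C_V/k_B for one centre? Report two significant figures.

Eᵢ/kT = 0, 3.834, 4.952.
Z = Σ e^(−Eᵢ/kT) = e^(−0) + e^(−3.834) + e^(−4.952) = 1.000 + 0.02162 + 0.007069 = 1.029.
⟨E⟩ = 0.3586 ε, ⟨E²⟩ = 4.676 ε².
C_V/k_B = (⟨E²⟩ − ⟨E⟩²)/(kT)² = (4.676 − 0.1286)/9.797 = 0.46.

0.46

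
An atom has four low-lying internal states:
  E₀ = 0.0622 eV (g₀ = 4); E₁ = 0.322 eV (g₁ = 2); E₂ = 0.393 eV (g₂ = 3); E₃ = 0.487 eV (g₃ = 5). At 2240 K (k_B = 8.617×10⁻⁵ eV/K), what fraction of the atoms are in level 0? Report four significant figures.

k_BT = 8.617×10⁻⁵ × 2240 K = 0.193021 eV.
Eᵢ/kT = 0.322245, 1.66821, 2.03605, 2.52304.
Z = Σ gᵢe^(−Eᵢ/kT) = 4·e^(−0.322245) + 2·e^(−1.66821) + 3·e^(−2.03605) + 5·e^(−2.52304) = 2.89808 + 0.377169 + 0.391630 + 0.401077 = 4.06796.
P₀ = g₀ e^(−E₀/kT) / Z = 2.89808/4.06796 = 0.7124.

0.7124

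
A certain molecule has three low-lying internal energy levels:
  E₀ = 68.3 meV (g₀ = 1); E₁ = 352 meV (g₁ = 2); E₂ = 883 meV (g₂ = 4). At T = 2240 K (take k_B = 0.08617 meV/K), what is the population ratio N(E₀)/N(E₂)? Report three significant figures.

k_BT = 0.08617 × 2240 K = 193.02 meV.
n₀/n₂ = (g₀/g₂) exp[−(E₀−E₂)/kT] = (1/4) × exp(−(-814.7 meV)/(193.02 meV)) = (1/4) × exp(4.2208) = 17.0.

17.0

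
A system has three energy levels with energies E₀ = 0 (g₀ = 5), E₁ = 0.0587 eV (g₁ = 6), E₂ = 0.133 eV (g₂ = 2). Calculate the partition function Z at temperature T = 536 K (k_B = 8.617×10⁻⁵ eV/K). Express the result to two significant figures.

k_BT = 8.617×10⁻⁵ × 536 K = 0.04619 eV.
Eᵢ/kT = 0, 1.271, 2.879.
Z = Σ gᵢe^(−Eᵢ/kT) = 5·e^(−0) + 6·e^(−1.271) + 2·e^(−2.879) = 5.000 + 1.683 + 0.1124 = 6.795.

Z = 6.8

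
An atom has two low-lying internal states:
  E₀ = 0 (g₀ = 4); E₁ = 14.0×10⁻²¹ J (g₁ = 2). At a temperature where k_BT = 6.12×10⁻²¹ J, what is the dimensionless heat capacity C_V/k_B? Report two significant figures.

0.24

Eᵢ/kT = 0, 2.288.
Z = Σ gᵢe^(−Eᵢ/kT) = 4·e^(−0) + 2·e^(−2.288) = 4.000 + 0.2029 = 4.203.
⟨E⟩ = 0.6759, ⟨E²⟩ = 9.462.
C_V/k_B = (⟨E²⟩ − ⟨E⟩²)/(kT)² = (9.462 − 0.4568)/37.45 = 0.24.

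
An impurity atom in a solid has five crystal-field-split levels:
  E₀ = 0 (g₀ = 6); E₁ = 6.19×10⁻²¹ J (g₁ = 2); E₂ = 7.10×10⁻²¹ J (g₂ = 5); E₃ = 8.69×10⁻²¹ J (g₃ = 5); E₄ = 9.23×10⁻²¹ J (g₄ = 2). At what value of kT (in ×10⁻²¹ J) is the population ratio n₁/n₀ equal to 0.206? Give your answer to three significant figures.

12.9 ×10⁻²¹ J

n₁/n₀ = (g₁/g₀) exp[−(E₁−E₀)/kT] = 0.206.
⇒ (E₁−E₀)/kT = ln((2/6)/0.206) = ln(1.6181) = 0.48125.
kT = 6.19 ×10⁻²¹ J / 0.48125 = 12.9 ×10⁻²¹ J.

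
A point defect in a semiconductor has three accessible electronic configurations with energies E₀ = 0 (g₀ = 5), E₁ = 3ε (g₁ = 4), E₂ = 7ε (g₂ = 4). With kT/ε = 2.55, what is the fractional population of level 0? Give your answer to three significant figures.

Eᵢ/kT = 0, 1.1765, 2.7451.
Z = Σ gᵢe^(−Eᵢ/kT) = 5·e^(−0) + 4·e^(−1.1765) + 4·e^(−2.7451) = 5.0000 + 1.2334 + 0.25697 = 6.4904.
P₀ = g₀ e^(−E₀/kT) / Z = 5.0000/6.4904 = 0.770.

0.770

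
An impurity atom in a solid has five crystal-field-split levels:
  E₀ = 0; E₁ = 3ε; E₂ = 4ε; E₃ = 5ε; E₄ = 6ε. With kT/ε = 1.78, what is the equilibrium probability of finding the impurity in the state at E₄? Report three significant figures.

0.0248

Eᵢ/kT = 0, 1.6854, 2.2472, 2.8090, 3.3708.
Z = Σ e^(−Eᵢ/kT) = e^(−0) + e^(−1.6854) + e^(−2.2472) + e^(−2.8090) + e^(−3.3708) = 1.0000 + 0.18537 + 0.10569 + 0.060265 + 0.034362 = 1.3857.
P₄ = e^(−E₄/kT) / Z = 0.034362/1.3857 = 0.0248.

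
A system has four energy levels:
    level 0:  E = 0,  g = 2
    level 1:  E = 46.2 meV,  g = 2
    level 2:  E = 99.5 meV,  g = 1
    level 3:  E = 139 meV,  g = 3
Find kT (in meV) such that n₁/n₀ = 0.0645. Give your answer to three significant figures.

n₁/n₀ = (g₁/g₀) exp[−(E₁−E₀)/kT] = 0.0645.
⇒ (E₁−E₀)/kT = ln((2/2)/0.0645) = ln(15.504) = 2.7411.
kT = 46.2 meV / 2.7411 = 16.9 meV.

16.9 meV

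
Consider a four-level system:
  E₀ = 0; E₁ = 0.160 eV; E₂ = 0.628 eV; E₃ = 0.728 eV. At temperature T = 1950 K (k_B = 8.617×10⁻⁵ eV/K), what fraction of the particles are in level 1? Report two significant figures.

0.27

k_BT = 8.617×10⁻⁵ × 1950 K = 0.1680 eV.
Eᵢ/kT = 0, 0.9524, 3.738, 4.333.
Z = Σ e^(−Eᵢ/kT) = e^(−0) + e^(−0.9524) + e^(−3.738) + e^(−4.333) = 1.000 + 0.3858 + 0.02380 + 0.01313 = 1.423.
P₁ = e^(−E₁/kT) / Z = 0.3858/1.423 = 0.27.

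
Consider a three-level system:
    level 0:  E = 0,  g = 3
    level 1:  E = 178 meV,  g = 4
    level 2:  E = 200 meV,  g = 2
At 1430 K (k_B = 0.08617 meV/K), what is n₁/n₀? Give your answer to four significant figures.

0.3145

k_BT = 0.08617 × 1430 K = 123.223 meV.
n₁/n₀ = (g₁/g₀) exp[−(E₁−E₀)/kT] = (4/3) × exp(−(178 meV)/(123.223 meV)) = (4/3) × exp(-1.44454) = 0.3145.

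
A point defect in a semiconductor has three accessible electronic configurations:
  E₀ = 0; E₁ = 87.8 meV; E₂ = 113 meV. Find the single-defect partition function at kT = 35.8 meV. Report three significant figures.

Eᵢ/kT = 0, 2.4525, 3.1564.
Z = Σ e^(−Eᵢ/kT) = e^(−0) + e^(−2.4525) + e^(−3.1564) = 1.0000 + 0.086078 + 0.042579 = 1.1287.

Z = 1.13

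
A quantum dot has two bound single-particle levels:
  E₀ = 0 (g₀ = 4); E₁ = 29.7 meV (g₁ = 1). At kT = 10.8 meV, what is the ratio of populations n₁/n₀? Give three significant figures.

0.0160

n₁/n₀ = (g₁/g₀) exp[−(E₁−E₀)/kT] = (1/4) × exp(−(29.7 meV)/(10.8 meV)) = (1/4) × exp(-2.7500) = 0.0160.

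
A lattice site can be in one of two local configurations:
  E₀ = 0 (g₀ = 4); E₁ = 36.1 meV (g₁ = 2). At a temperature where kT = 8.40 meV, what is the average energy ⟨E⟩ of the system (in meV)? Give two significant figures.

Eᵢ/kT = 0, 4.298.
Z = Σ gᵢe^(−Eᵢ/kT) = 4·e^(−0) + 2·e^(−4.298) = 4.000 + 0.02719 = 4.027.
⟨E⟩ = Σ Eᵢ gᵢe^(−Eᵢ/kT) / Z = (0·4.000 + 36.1·0.02719) / 4.027 = 0.24 meV.

0.24 meV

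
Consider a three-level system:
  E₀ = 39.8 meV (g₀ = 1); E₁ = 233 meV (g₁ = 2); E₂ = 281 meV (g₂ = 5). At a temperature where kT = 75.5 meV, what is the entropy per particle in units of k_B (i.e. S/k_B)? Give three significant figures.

1.08

Eᵢ/kT = 0.52715, 3.0861, 3.7219.
Z = Σ gᵢe^(−Eᵢ/kT) = 1·e^(−0.52715) + 2·e^(−3.0861) + 5·e^(−3.7219) = 0.59028 + 0.091360 + 0.12094 = 0.80258.
⟨E⟩ = Σ EᵢPᵢ = 98.139 meV.
S/k_B = ln Z + ⟨E⟩/kT = ln(0.80258) + 98.139/75.5 = -0.21992 + 1.2999 = 1.08.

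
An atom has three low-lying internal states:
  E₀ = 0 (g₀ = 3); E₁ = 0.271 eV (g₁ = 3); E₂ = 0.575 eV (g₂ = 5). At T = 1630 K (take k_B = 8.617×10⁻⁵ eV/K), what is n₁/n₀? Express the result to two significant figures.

k_BT = 8.617×10⁻⁵ × 1630 K = 0.1405 eV.
n₁/n₀ = (g₁/g₀) exp[−(E₁−E₀)/kT] = (3/3) × exp(−(0.271 eV)/(0.1405 eV)) = (3/3) × exp(-1.929) = 0.15.

0.15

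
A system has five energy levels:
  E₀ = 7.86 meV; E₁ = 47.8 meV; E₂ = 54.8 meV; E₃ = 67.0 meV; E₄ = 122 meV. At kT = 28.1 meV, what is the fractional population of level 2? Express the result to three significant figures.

Eᵢ/kT = 0.27972, 1.7011, 1.9502, 2.3843, 4.3416.
Z = Σ e^(−Eᵢ/kT) = e^(−0.27972) + e^(−1.7011) + e^(−1.9502) + e^(−2.3843) + e^(−4.3416) = 0.75600 + 0.18248 + 0.14225 + 0.092153 + 0.013016 = 1.1859.
P₂ = e^(−E₂/kT) / Z = 0.14225/1.1859 = 0.120.

0.120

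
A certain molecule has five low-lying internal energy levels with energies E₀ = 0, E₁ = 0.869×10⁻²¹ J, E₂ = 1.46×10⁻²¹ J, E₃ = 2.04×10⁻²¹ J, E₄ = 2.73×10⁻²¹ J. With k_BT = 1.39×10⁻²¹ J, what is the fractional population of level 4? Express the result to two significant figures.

0.062

Eᵢ/kT = 0, 0.6252, 1.050, 1.468, 1.964.
Z = Σ e^(−Eᵢ/kT) = e^(−0) + e^(−0.6252) + e^(−1.050) + e^(−1.468) + e^(−1.964) = 1.000 + 0.5352 + 0.3499 + 0.2304 + 0.1403 = 2.256.
P₄ = e^(−E₄/kT) / Z = 0.1403/2.256 = 0.062.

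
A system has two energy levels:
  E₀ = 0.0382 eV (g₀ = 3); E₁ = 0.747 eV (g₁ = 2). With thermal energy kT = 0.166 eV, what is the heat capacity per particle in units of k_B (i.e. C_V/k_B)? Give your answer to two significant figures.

Eᵢ/kT = 0.2301, 4.500.
Z = Σ gᵢe^(−Eᵢ/kT) = 3·e^(−0.2301) + 2·e^(−4.500) = 2.383 + 0.02222 = 2.405.
⟨E⟩ = 0.04475 eV, ⟨E²⟩ = 0.006601 eV².
C_V/k_B = (⟨E²⟩ − ⟨E⟩²)/(kT)² = (0.006601 − 0.002003)/0.02756 = 0.17.

0.17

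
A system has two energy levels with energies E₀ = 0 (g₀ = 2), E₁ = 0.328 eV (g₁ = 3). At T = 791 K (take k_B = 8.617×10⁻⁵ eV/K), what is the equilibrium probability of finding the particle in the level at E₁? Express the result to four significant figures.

k_BT = 8.617×10⁻⁵ × 791 K = 0.0681605 eV.
Eᵢ/kT = 0, 4.81217.
Z = Σ gᵢe^(−Eᵢ/kT) = 2·e^(−0) + 3·e^(−4.81217) = 2.00000 + 0.0243906 = 2.02439.
P₁ = g₁ e^(−E₁/kT) / Z = 0.0243906/2.02439 = 0.01205.

0.01205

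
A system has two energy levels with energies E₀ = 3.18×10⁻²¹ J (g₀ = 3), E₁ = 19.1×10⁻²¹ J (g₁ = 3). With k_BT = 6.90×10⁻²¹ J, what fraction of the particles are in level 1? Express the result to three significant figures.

Eᵢ/kT = 0.46087, 2.7681.
Z = Σ gᵢe^(−Eᵢ/kT) = 3·e^(−0.46087) + 3·e^(−2.7681) = 1.8922 + 0.18834 = 2.0805.
P₁ = g₁ e^(−E₁/kT) / Z = 0.18834/2.0805 = 0.0905.

0.0905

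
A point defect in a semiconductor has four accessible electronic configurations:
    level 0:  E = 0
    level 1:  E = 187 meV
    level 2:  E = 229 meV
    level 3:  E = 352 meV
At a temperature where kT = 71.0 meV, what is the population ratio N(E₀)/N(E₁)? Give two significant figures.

n₀/n₁ = exp[−(E₀−E₁)/kT] = exp(−(-187 meV)/(71.0 meV)) = exp(2.634) = 14.

14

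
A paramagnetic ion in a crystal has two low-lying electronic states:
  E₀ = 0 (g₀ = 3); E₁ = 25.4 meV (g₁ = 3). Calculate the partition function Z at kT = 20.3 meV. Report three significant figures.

Z = 3.86

Eᵢ/kT = 0, 1.2512.
Z = Σ gᵢe^(−Eᵢ/kT) = 3·e^(−0) + 3·e^(−1.2512) = 3.0000 + 0.85848 = 3.8585.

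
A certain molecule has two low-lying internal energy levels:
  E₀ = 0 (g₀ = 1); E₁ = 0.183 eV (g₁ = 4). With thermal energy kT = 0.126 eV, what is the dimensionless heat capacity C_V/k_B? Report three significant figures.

0.527

Eᵢ/kT = 0, 1.4524.
Z = Σ gᵢe^(−Eᵢ/kT) = 1·e^(−0) + 4·e^(−1.4524) = 1.0000 + 0.93603 = 1.9360.
⟨E⟩ = 0.088478 eV, ⟨E²⟩ = 0.016191 eV².
C_V/k_B = (⟨E²⟩ − ⟨E⟩²)/(kT)² = (0.016191 − 0.0078284)/0.015876 = 0.527.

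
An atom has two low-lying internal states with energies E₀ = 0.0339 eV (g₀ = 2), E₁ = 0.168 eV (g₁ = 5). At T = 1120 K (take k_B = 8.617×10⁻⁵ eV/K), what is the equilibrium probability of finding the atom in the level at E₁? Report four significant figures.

0.3839

k_BT = 8.617×10⁻⁵ × 1120 K = 0.0965104 eV.
Eᵢ/kT = 0.351257, 1.74075.
Z = Σ gᵢe^(−Eᵢ/kT) = 2·e^(−0.351257) + 5·e^(−1.74075) = 1.40761 + 0.876944 = 2.28455.
P₁ = g₁ e^(−E₁/kT) / Z = 0.876944/2.28455 = 0.3839.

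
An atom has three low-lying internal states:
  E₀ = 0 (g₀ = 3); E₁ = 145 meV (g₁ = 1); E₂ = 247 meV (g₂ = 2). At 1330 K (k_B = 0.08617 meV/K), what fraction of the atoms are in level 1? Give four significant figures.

k_BT = 0.08617 × 1330 K = 114.606 meV.
Eᵢ/kT = 0, 1.26520, 2.15521.
Z = Σ gᵢe^(−Eᵢ/kT) = 3·e^(−0) + 1·e^(−1.26520) + 2·e^(−2.15521) = 3.00000 + 0.282183 + 0.231758 = 3.51394.
P₁ = g₁ e^(−E₁/kT) / Z = 0.282183/3.51394 = 0.08030.

0.08030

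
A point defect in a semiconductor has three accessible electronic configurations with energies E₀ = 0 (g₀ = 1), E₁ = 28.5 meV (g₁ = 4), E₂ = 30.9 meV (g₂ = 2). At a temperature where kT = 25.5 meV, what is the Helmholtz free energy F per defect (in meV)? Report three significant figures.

-27.2 meV

Eᵢ/kT = 0, 1.1176, 1.2118.
Z = Σ gᵢe^(−Eᵢ/kT) = 1·e^(−0) + 4·e^(−1.1176) + 2·e^(−1.2118) = 1.0000 + 1.3083 + 0.59532 = 2.9036.
F = −kT ln Z = −25.5 × ln(2.9036) = −25.5 × 1.0660 = -27.2 meV.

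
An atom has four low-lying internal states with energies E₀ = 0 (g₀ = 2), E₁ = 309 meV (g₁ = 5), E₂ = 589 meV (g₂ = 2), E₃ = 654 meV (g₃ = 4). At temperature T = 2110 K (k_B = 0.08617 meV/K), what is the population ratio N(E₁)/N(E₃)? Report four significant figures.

k_BT = 0.08617 × 2110 K = 181.819 meV.
n₁/n₃ = (g₁/g₃) exp[−(E₁−E₃)/kT] = (5/4) × exp(−(-345 meV)/(181.819 meV)) = (5/4) × exp(1.89749) = 8.336.

8.336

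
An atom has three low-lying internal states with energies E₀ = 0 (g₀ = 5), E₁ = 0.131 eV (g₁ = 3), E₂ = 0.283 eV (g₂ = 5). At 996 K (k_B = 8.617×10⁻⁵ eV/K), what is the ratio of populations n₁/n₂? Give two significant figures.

k_BT = 8.617×10⁻⁵ × 996 K = 0.08583 eV.
n₁/n₂ = (g₁/g₂) exp[−(E₁−E₂)/kT] = (3/5) × exp(−(-0.152 eV)/(0.08583 eV)) = (3/5) × exp(1.771) = 3.5.

3.5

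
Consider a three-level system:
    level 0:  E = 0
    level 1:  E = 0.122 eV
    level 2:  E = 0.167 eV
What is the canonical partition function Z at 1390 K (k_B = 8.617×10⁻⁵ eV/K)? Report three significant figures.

k_BT = 8.617×10⁻⁵ × 1390 K = 0.11978 eV.
Eᵢ/kT = 0, 1.0185, 1.3942.
Z = Σ e^(−Eᵢ/kT) = e^(−0) + e^(−1.0185) + e^(−1.3942) = 1.0000 + 0.36114 + 0.24803 = 1.6092.

Z = 1.61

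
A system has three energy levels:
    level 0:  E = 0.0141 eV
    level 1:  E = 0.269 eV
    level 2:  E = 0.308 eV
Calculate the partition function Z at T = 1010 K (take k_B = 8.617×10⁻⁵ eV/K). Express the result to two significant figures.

Z = 0.92

k_BT = 8.617×10⁻⁵ × 1010 K = 0.08703 eV.
Eᵢ/kT = 0.1620, 3.091, 3.539.
Z = Σ e^(−Eᵢ/kT) = e^(−0.1620) + e^(−3.091) + e^(−3.539) = 0.8504 + 0.04546 + 0.02904 = 0.9249.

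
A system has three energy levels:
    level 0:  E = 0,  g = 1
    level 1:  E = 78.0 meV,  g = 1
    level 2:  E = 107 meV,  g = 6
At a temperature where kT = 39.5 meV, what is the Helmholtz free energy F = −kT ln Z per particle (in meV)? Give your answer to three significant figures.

-17.0 meV

Eᵢ/kT = 0, 1.9747, 2.7089.
Z = Σ gᵢe^(−Eᵢ/kT) = 1·e^(−0) + 1·e^(−1.9747) + 6·e^(−2.7089) = 1.0000 + 0.13880 + 0.39966 = 1.5385.
F = −kT ln Z = −39.5 × ln(1.5385) = −39.5 × 0.43081 = -17.0 meV.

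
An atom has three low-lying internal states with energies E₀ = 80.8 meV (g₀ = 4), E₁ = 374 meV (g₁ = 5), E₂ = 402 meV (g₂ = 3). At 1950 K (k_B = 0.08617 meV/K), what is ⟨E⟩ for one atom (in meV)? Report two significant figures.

k_BT = 0.08617 × 1950 K = 168.0 meV.
Eᵢ/kT = 0.4810, 2.226, 2.393.
Z = Σ gᵢe^(−Eᵢ/kT) = 4·e^(−0.4810) + 5·e^(−2.226) + 3·e^(−2.393) = 2.473 + 0.5398 + 0.2741 = 3.287.
⟨E⟩ = Σ Eᵢ gᵢe^(−Eᵢ/kT) / Z = (80.8·2.473 + 374·0.5398 + 402·0.2741) / 3.287 = 160 meV.

160 meV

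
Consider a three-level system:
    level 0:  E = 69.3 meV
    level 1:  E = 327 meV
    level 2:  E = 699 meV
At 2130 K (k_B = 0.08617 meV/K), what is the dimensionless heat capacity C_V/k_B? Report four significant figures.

0.5497

k_BT = 0.08617 × 2130 K = 183.542 meV.
Eᵢ/kT = 0.377570, 1.78161, 3.80839.
Z = Σ e^(−Eᵢ/kT) = e^(−0.377570) + e^(−1.78161) + e^(−3.80839) = 0.685525 + 0.168367 + 0.0221839 = 0.876076.
⟨E⟩ = 134.771 meV, ⟨E²⟩ = 36680.2 meV².
C_V/k_B = (⟨E²⟩ − ⟨E⟩²)/(kT)² = (36680.2 − 18163.2)/33687.7 = 0.5497.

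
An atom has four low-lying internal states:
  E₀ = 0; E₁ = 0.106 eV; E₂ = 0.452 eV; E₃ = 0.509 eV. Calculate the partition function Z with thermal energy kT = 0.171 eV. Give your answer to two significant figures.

Z = 1.7

Eᵢ/kT = 0, 0.6199, 2.643, 2.977.
Z = Σ e^(−Eᵢ/kT) = e^(−0) + e^(−0.6199) + e^(−2.643) + e^(−2.977) = 1.000 + 0.5380 + 0.07115 + 0.05095 = 1.660.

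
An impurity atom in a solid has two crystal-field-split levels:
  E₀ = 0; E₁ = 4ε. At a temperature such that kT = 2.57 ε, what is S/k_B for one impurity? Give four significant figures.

0.4624

Eᵢ/kT = 0, 1.55642.
Z = Σ e^(−Eᵢ/kT) = e^(−0) + e^(−1.55642) = 1.00000 + 0.210890 = 1.21089.
⟨E⟩ = Σ EᵢPᵢ = 0.696645 ε.
S/k_B = ln Z + ⟨E⟩/kT = ln(1.21089) + 0.696645/2.57 = 0.191356 + 0.271068 = 0.4624.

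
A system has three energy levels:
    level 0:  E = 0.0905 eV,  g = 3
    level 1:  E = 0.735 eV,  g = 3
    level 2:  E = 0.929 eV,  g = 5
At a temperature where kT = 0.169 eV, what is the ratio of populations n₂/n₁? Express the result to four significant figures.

n₂/n₁ = (g₂/g₁) exp[−(E₂−E₁)/kT] = (5/3) × exp(−(0.194 eV)/(0.169 eV)) = (5/3) × exp(-1.14793) = 0.5288.

0.5288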